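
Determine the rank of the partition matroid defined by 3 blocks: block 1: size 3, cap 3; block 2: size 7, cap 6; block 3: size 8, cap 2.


Rank of a partition matroid = sum of min(|Si|, ci) for each block.
= min(3,3) + min(7,6) + min(8,2)
= 3 + 6 + 2
= 11.

11


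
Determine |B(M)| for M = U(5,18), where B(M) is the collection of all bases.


Bases of U(5,18) are all 5-element subsets of the 18-element ground set.
Number of bases = C(18,5).
C(18,5) = 18! / (5! * 13!) = 8568.

8568


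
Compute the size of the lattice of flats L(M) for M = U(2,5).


Flats of U(2,5): every subset of size < 2 is a flat, plus E itself.
Count = (5 choose 0) + (5 choose 1) + 1
     = 1 + 5 + 1
     = 7.

7


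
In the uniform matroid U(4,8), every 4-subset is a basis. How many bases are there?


Bases of U(4,8) are all 4-element subsets of the 8-element ground set.
Number of bases = C(8,4).
C(8,4) = 8! / (4! * 4!) = 70.

70


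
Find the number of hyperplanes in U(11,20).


Hyperplanes of U(11,20) are flats of rank 10.
In a uniform matroid, these are exactly the (10)-element subsets.
Count = C(20,10) = 184756.

184756


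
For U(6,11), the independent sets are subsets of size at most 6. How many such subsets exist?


Independent sets of U(6,11) are all subsets of size <= 6.
Count = (11 choose 0) + (11 choose 1) + (11 choose 2) + (11 choose 3) + (11 choose 4) + (11 choose 5) + (11 choose 6)
     = 1 + 11 + 55 + 165 + 330 + 462 + 462
     = 1486.

1486


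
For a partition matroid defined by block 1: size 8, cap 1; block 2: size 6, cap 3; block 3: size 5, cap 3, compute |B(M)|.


A basis picks exactly ci elements from block i.
Number of bases = product of C(|Si|, ci).
= C(8,1) * C(6,3) * C(5,3)
= 8 * 20 * 10
= 1600.

1600


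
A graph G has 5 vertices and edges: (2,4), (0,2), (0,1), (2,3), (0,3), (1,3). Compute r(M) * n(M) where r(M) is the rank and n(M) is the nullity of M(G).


r(M) = |V| - c = 5 - 1 = 4.
nullity = |E| - r(M) = 6 - 4 = 2.
Product = 4 * 2 = 8.

8


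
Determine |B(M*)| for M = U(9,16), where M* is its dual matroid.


The dual of U(r,n) is U(n-r, n) = U(7,16).
Bases of U(7,16) are all (7)-element subsets.
|B(M*)| = (16 choose 7) = 11440.

11440


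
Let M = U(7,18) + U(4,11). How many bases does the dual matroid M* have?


(M1+M2)* = M1* + M2*.
M1* = U(11,18), bases: C(18,11) = 31824.
M2* = U(7,11), bases: C(11,7) = 330.
|B(M*)| = 31824 * 330 = 10501920.

10501920


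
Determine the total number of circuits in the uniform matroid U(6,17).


In U(6,17), circuits are the (7)-element subsets.
Any set of 7 elements is dependent, and removing any one element gives
an independent set of size 6, so it is a minimal dependent set.
Number of circuits = C(17,7) = 17! / (7! * 10!) = 19448.

19448


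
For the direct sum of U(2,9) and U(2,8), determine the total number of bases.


Bases of a direct sum M1 + M2: |B| = |B(M1)| * |B(M2)|.
|B(U(2,9))| = C(9,2) = 36.
|B(U(2,8))| = C(8,2) = 28.
Total bases = 36 * 28 = 1008.

1008


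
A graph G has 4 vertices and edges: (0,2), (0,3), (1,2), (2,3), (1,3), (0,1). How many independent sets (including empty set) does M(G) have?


An independent set in a graphic matroid is an acyclic edge subset.
G has 4 vertices and 6 edges.
Enumerate all 2^6 = 64 subsets, checking for acyclicity.
Total independent sets = 38.

38


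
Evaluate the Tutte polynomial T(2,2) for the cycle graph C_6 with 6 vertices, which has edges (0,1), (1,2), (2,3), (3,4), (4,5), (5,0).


T(C_6; x,y) = x + x^2 + ... + x^(5) + y.
T(2,2) = 2^1 + 2^2 + 2^3 + 2^4 + 2^5 + 2
= 2 + 4 + 8 + 16 + 32 + 2
= 64.

64


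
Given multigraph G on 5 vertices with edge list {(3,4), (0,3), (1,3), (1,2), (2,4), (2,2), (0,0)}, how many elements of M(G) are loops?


In a graphic matroid, a loop is a self-loop edge (u,u) with rank 0.
Examining all 7 edges for self-loops...
Self-loops found: (2,2), (0,0)
Number of loops = 2.

2


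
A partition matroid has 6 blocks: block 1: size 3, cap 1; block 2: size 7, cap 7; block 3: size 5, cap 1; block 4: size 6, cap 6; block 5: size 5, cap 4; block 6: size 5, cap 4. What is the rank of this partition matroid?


Rank of a partition matroid = sum of min(|Si|, ci) for each block.
= min(3,1) + min(7,7) + min(5,1) + min(6,6) + min(5,4) + min(5,4)
= 1 + 7 + 1 + 6 + 4 + 4
= 23.

23


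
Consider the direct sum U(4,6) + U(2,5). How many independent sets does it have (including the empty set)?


For a direct sum, |I(M1+M2)| = |I(M1)| * |I(M2)|.
|I(U(4,6))| = sum C(6,k) for k=0..4 = 57.
|I(U(2,5))| = sum C(5,k) for k=0..2 = 16.
Total = 57 * 16 = 912.

912


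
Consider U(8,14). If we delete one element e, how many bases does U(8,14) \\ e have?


Deleting e from U(8,14) gives U(8,13) since n > r.
Bases of U(8,13) = (13 choose 8) = 1287.

1287


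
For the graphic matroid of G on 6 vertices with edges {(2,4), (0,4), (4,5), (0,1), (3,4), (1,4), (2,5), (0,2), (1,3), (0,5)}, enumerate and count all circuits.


A circuit in a graphic matroid = edge set of a simple cycle.
G has 6 vertices and 10 edges.
Enumerating all minimal edge subsets forming cycles...
Total circuits found: 18.

18


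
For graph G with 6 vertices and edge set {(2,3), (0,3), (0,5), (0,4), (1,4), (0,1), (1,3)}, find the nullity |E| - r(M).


Cycle rank (nullity) = |E| - r(M) = |E| - (|V| - c).
|E| = 7, |V| = 6, c = 1.
Nullity = 7 - (6 - 1) = 7 - 5 = 2.

2


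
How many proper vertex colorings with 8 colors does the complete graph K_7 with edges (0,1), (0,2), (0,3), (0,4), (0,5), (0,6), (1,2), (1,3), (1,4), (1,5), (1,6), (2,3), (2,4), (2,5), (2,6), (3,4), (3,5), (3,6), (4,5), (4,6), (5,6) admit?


P(K_7, k) = k(k-1)(k-2)...(k-6).
P(8) = (8) * (7) * (6) * (5) * (4) * (3) * (2) = 40320.

40320


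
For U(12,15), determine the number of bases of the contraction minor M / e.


Contracting e from U(12,15) gives U(11,14).
Bases of U(11,14) = (14 choose 11) = 364.

364


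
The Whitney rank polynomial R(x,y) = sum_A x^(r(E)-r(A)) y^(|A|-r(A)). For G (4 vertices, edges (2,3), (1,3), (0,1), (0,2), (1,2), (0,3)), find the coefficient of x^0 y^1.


R(x,y) = sum over A in 2^E of x^(r(E)-r(A)) * y^(|A|-r(A)).
G has 4 vertices, 6 edges. r(E) = 3.
Enumerate all 2^6 = 64 subsets.
Count subsets with r(E)-r(A)=0 and |A|-r(A)=1: 15.

15


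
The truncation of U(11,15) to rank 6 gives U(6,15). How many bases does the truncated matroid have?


Truncating U(11,15) to rank 6 gives U(6,15).
Bases of U(6,15) are all 6-element subsets of 15 elements.
Number of bases = C(15,6) = 15! / (6! * 9!) = 5005.

5005


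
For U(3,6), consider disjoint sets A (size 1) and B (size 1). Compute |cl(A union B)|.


|A union B| = 1 + 1 = 2 (disjoint).
In U(3,6), cl(S) = S if |S| < 3, else cl(S) = E.
Since 2 < 3, cl(A union B) = A union B.
|cl(A union B)| = 2.

2


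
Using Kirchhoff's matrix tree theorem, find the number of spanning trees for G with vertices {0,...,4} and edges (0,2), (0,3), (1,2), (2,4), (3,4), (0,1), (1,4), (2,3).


By Kirchhoff's matrix tree theorem, the number of spanning trees equals
the determinant of any cofactor of the Laplacian matrix L.
G has 5 vertices and 8 edges.
Computing the (4 x 4) cofactor determinant gives 45.

45


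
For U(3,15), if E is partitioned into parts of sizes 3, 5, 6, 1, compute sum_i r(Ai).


r(Ai) = min(|Ai|, 3) for each part.
Sum = min(3,3) + min(5,3) + min(6,3) + min(1,3)
    = 3 + 3 + 3 + 1
    = 10.

10


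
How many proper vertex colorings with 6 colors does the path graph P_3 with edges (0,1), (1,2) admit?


P(P_3, k) = k * (k-1)^(2).
P(6) = 6 * 5^2 = 6 * 25 = 150.

150


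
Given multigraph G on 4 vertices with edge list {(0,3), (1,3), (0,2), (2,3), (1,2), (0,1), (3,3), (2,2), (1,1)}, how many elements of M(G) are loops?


In a graphic matroid, a loop is a self-loop edge (u,u) with rank 0.
Examining all 9 edges for self-loops...
Self-loops found: (3,3), (2,2), (1,1)
Number of loops = 3.

3


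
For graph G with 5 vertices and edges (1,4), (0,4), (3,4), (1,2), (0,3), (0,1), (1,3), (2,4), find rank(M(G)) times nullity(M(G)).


r(M) = |V| - c = 5 - 1 = 4.
nullity = |E| - r(M) = 8 - 4 = 4.
Product = 4 * 4 = 16.

16


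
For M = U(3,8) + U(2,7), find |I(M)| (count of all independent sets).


For a direct sum, |I(M1+M2)| = |I(M1)| * |I(M2)|.
|I(U(3,8))| = sum C(8,k) for k=0..3 = 93.
|I(U(2,7))| = sum C(7,k) for k=0..2 = 29.
Total = 93 * 29 = 2697.

2697


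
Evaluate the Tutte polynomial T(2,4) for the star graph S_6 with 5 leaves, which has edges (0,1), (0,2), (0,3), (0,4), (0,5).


A star on 6 vertices is a tree with 5 edges.
T(x,y) = x^(5) for any tree.
T(2,4) = 2^5 = 32.

32


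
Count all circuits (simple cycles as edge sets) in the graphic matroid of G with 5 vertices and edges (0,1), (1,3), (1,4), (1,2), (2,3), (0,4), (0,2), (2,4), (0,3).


A circuit in a graphic matroid = edge set of a simple cycle.
G has 5 vertices and 9 edges.
Enumerating all minimal edge subsets forming cycles...
Total circuits found: 22.

22


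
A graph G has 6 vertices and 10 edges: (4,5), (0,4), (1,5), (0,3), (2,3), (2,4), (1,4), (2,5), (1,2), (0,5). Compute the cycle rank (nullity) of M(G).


Cycle rank (nullity) = |E| - r(M) = |E| - (|V| - c).
|E| = 10, |V| = 6, c = 1.
Nullity = 10 - (6 - 1) = 10 - 5 = 5.

5


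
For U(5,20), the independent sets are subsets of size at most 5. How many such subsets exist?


Independent sets of U(5,20) are all subsets of size <= 5.
Count = C(20,0) + C(20,1) + C(20,2) + C(20,3) + C(20,4) + C(20,5)
     = 1 + 20 + 190 + 1140 + 4845 + 15504
     = 21700.

21700


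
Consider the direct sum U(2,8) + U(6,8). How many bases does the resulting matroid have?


Bases of a direct sum M1 + M2: |B| = |B(M1)| * |B(M2)|.
|B(U(2,8))| = C(8,2) = 28.
|B(U(6,8))| = C(8,6) = 28.
Total bases = 28 * 28 = 784.

784


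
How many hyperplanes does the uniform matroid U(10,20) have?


Hyperplanes of U(10,20) are flats of rank 9.
In a uniform matroid, these are exactly the (9)-element subsets.
Count = C(20,9) = 20! / (9! * 11!) = 167960.

167960


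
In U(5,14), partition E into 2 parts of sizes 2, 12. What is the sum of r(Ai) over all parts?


r(Ai) = min(|Ai|, 5) for each part.
Sum = min(2,5) + min(12,5)
    = 2 + 5
    = 7.

7


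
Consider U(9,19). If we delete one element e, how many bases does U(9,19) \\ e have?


Deleting e from U(9,19) gives U(9,18) since n > r.
Bases of U(9,18) = (18 choose 9) = 48620.

48620


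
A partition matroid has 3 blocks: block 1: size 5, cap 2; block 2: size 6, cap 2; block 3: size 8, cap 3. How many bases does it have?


A basis picks exactly ci elements from block i.
Number of bases = product of C(|Si|, ci).
= C(5,2) * C(6,2) * C(8,3)
= 10 * 15 * 56
= 8400.

8400


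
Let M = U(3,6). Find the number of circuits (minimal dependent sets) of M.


In U(3,6), circuits are the (4)-element subsets.
Any set of 4 elements is dependent, and removing any one element gives
an independent set of size 3, so it is a minimal dependent set.
Number of circuits = C(6,4) = 6! / (4! * 2!) = 15.

15


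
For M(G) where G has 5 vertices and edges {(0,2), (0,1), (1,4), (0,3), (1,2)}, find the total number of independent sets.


An independent set in a graphic matroid is an acyclic edge subset.
G has 5 vertices and 5 edges.
Enumerate all 2^5 = 32 subsets, checking for acyclicity.
Total independent sets = 28.

28


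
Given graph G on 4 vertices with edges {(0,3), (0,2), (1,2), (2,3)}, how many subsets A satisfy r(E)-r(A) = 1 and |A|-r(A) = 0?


R(x,y) = sum over A in 2^E of x^(r(E)-r(A)) * y^(|A|-r(A)).
G has 4 vertices, 4 edges. r(E) = 3.
Enumerate all 2^4 = 16 subsets.
Count subsets with r(E)-r(A)=1 and |A|-r(A)=0: 6.

6


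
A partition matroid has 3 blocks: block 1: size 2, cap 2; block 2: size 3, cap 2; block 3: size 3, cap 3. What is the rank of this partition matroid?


Rank of a partition matroid = sum of min(|Si|, ci) for each block.
= min(2,2) + min(3,2) + min(3,3)
= 2 + 2 + 3
= 7.

7


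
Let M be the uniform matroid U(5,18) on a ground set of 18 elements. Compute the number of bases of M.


Bases of U(5,18) are all 5-element subsets of the 18-element ground set.
Number of bases = C(18,5).
C(18,5) = 8568.

8568


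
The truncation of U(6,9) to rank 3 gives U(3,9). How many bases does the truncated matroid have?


Truncating U(6,9) to rank 3 gives U(3,9).
Bases of U(3,9) are all 3-element subsets of 9 elements.
Number of bases = C(9,3) = 9! / (3! * 6!) = 84.

84


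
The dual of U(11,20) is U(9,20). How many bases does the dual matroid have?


The dual of U(r,n) is U(n-r, n) = U(9,20).
Bases of U(9,20) are all (9)-element subsets.
|B(M*)| = C(20,9) = 167960.

167960


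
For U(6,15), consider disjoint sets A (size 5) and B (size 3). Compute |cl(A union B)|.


|A union B| = 5 + 3 = 8 (disjoint).
In U(6,15), cl(S) = S if |S| < 6, else cl(S) = E.
Since 8 >= 6, cl(A union B) = E.
|cl(A union B)| = 15.

15


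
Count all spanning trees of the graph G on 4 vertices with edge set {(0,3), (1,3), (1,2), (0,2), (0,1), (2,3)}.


By Kirchhoff's matrix tree theorem, the number of spanning trees equals
the determinant of any cofactor of the Laplacian matrix L.
G has 4 vertices and 6 edges.
Computing the (3 x 3) cofactor determinant gives 16.

16


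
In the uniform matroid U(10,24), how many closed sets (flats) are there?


Flats of U(10,24): every subset of size < 10 is a flat, plus E itself.
Count = (24 choose 0) + (24 choose 1) + (24 choose 2) + (24 choose 3) + (24 choose 4) + (24 choose 5) + (24 choose 6) + (24 choose 7) + (24 choose 8) + (24 choose 9) + 1
     = 1 + 24 + 276 + 2024 + 10626 + 42504 + 134596 + 346104 + 735471 + 1307504 + 1
     = 2579131.

2579131


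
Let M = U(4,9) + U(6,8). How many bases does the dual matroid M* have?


(M1+M2)* = M1* + M2*.
M1* = U(5,9), bases: C(9,5) = 126.
M2* = U(2,8), bases: C(8,2) = 28.
|B(M*)| = 126 * 28 = 3528.

3528


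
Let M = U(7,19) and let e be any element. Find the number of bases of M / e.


Contracting e from U(7,19) gives U(6,18).
Bases of U(6,18) = C(18,6) = 18! / (6! * 12!) = 18564.

18564


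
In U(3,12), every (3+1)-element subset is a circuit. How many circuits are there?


In U(3,12), circuits are the (4)-element subsets.
Any set of 4 elements is dependent, and removing any one element gives
an independent set of size 3, so it is a minimal dependent set.
Number of circuits = C(12,4) = (12 * 11 * 10 * 9) / (1 * 2 * 3 * 4) = 495.

495


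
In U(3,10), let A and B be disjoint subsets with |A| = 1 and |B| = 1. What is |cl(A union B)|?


|A union B| = 1 + 1 = 2 (disjoint).
In U(3,10), cl(S) = S if |S| < 3, else cl(S) = E.
Since 2 < 3, cl(A union B) = A union B.
|cl(A union B)| = 2.

2


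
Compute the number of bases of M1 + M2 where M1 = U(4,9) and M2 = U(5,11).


Bases of a direct sum M1 + M2: |B| = |B(M1)| * |B(M2)|.
|B(U(4,9))| = C(9,4) = 126.
|B(U(5,11))| = C(11,5) = 462.
Total bases = 126 * 462 = 58212.

58212


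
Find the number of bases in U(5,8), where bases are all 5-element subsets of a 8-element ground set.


Bases of U(5,8) are all 5-element subsets of the 8-element ground set.
Number of bases = C(8,5).
(8 choose 5) = 56.

56


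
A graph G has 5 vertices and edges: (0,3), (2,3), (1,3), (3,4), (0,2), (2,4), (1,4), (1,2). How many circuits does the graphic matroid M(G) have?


A circuit in a graphic matroid = edge set of a simple cycle.
G has 5 vertices and 8 edges.
Enumerating all minimal edge subsets forming cycles...
Total circuits found: 12.

12


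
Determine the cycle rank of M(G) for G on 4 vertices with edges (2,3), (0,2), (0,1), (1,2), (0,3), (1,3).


Cycle rank (nullity) = |E| - r(M) = |E| - (|V| - c).
|E| = 6, |V| = 4, c = 1.
Nullity = 6 - (4 - 1) = 6 - 3 = 3.

3


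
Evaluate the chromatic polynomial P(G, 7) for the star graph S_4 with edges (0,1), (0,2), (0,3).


P(tree, k) = k * (k-1)^(3) for any tree on 4 vertices.
P(7) = 7 * 6^3 = 7 * 216 = 1512.

1512


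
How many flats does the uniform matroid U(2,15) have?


Flats of U(2,15): every subset of size < 2 is a flat, plus E itself.
Count = (15 choose 0) + (15 choose 1) + 1
     = 1 + 15 + 1
     = 17.

17


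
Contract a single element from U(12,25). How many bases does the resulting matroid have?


Contracting e from U(12,25) gives U(11,24).
Bases of U(11,24) = C(24,11) = 24! / (11! * 13!) = 2496144.

2496144


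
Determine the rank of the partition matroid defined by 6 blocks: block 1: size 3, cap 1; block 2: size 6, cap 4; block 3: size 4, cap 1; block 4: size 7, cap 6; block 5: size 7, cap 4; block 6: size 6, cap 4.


Rank of a partition matroid = sum of min(|Si|, ci) for each block.
= min(3,1) + min(6,4) + min(4,1) + min(7,6) + min(7,4) + min(6,4)
= 1 + 4 + 1 + 6 + 4 + 4
= 20.

20


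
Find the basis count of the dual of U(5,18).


The dual of U(r,n) is U(n-r, n) = U(13,18).
Bases of U(13,18) are all (13)-element subsets.
|B(M*)| = (18 choose 13) = 8568.

8568


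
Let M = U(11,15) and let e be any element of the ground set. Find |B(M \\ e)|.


Deleting e from U(11,15) gives U(11,14) since n > r.
Bases of U(11,14) = C(14,11) = 14! / (11! * 3!) = 364.

364


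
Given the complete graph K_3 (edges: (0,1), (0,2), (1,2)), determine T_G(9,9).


T(K_3; x,y) = x^2 + x + y.
T(9,9) = 81 + 9 + 9 = 99.

99


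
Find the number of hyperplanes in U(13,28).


Hyperplanes of U(13,28) are flats of rank 12.
In a uniform matroid, these are exactly the (12)-element subsets.
Count = C(28,12) = 28! / (12! * 16!) = 30421755.

30421755


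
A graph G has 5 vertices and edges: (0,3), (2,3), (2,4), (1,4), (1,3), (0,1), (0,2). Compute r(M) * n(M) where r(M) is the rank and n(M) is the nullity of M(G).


r(M) = |V| - c = 5 - 1 = 4.
nullity = |E| - r(M) = 7 - 4 = 3.
Product = 4 * 3 = 12.

12


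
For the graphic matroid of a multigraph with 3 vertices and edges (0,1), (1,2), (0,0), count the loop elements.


In a graphic matroid, a loop is a self-loop edge (u,u) with rank 0.
Examining all 3 edges for self-loops...
Self-loops found: (0,0)
Number of loops = 1.

1


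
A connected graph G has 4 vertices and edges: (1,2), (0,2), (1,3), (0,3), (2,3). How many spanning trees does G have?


By Kirchhoff's matrix tree theorem, the number of spanning trees equals
the determinant of any cofactor of the Laplacian matrix L.
G has 4 vertices and 5 edges.
Computing the (3 x 3) cofactor determinant gives 8.

8


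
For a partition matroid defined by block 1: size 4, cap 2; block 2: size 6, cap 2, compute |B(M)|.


A basis picks exactly ci elements from block i.
Number of bases = product of C(|Si|, ci).
= C(4,2) * C(6,2)
= 6 * 15
= 90.

90


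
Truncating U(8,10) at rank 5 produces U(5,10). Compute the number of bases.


Truncating U(8,10) to rank 5 gives U(5,10).
Bases of U(5,10) are all 5-element subsets of 10 elements.
Number of bases = C(10,5) = 252.

252


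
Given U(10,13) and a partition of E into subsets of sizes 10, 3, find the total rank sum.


r(Ai) = min(|Ai|, 10) for each part.
Sum = min(10,10) + min(3,10)
    = 10 + 3
    = 13.

13


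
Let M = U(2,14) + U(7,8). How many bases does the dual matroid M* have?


(M1+M2)* = M1* + M2*.
M1* = U(12,14), bases: C(14,12) = 91.
M2* = U(1,8), bases: C(8,1) = 8.
|B(M*)| = 91 * 8 = 728.

728


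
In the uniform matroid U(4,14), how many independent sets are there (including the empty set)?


Independent sets of U(4,14) are all subsets of size <= 4.
Count = (14 choose 0) + (14 choose 1) + (14 choose 2) + (14 choose 3) + (14 choose 4)
     = 1 + 14 + 91 + 364 + 1001
     = 1471.

1471


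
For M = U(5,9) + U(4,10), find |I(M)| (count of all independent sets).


For a direct sum, |I(M1+M2)| = |I(M1)| * |I(M2)|.
|I(U(5,9))| = sum C(9,k) for k=0..5 = 382.
|I(U(4,10))| = sum C(10,k) for k=0..4 = 386.
Total = 382 * 386 = 147452.

147452


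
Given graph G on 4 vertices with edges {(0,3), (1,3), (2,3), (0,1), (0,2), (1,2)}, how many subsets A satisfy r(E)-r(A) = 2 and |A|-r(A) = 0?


R(x,y) = sum over A in 2^E of x^(r(E)-r(A)) * y^(|A|-r(A)).
G has 4 vertices, 6 edges. r(E) = 3.
Enumerate all 2^6 = 64 subsets.
Count subsets with r(E)-r(A)=2 and |A|-r(A)=0: 6.

6


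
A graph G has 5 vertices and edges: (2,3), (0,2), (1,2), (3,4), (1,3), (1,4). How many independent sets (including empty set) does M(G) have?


An independent set in a graphic matroid is an acyclic edge subset.
G has 5 vertices and 6 edges.
Enumerate all 2^6 = 64 subsets, checking for acyclicity.
Total independent sets = 48.

48


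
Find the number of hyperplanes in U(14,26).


Hyperplanes of U(14,26) are flats of rank 13.
In a uniform matroid, these are exactly the (13)-element subsets.
Count = C(26,13) = 26! / (13! * 13!) = 10400600.

10400600


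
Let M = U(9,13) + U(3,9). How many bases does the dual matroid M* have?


(M1+M2)* = M1* + M2*.
M1* = U(4,13), bases: C(13,4) = 715.
M2* = U(6,9), bases: C(9,6) = 84.
|B(M*)| = 715 * 84 = 60060.

60060


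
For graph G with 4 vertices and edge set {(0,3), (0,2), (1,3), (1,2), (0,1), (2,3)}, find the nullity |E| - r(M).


Cycle rank (nullity) = |E| - r(M) = |E| - (|V| - c).
|E| = 6, |V| = 4, c = 1.
Nullity = 6 - (4 - 1) = 6 - 3 = 3.

3


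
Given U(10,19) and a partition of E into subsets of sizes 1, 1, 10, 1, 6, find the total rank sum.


r(Ai) = min(|Ai|, 10) for each part.
Sum = min(1,10) + min(1,10) + min(10,10) + min(1,10) + min(6,10)
    = 1 + 1 + 10 + 1 + 6
    = 19.

19


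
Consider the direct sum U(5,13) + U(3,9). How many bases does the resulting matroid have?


Bases of a direct sum M1 + M2: |B| = |B(M1)| * |B(M2)|.
|B(U(5,13))| = C(13,5) = 1287.
|B(U(3,9))| = C(9,3) = 84.
Total bases = 1287 * 84 = 108108.

108108


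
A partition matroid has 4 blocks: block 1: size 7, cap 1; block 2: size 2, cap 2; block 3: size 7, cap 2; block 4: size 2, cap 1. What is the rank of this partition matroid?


Rank of a partition matroid = sum of min(|Si|, ci) for each block.
= min(7,1) + min(2,2) + min(7,2) + min(2,1)
= 1 + 2 + 2 + 1
= 6.

6


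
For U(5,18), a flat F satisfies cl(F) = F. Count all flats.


Flats of U(5,18): every subset of size < 5 is a flat, plus E itself.
Count = (18 choose 0) + (18 choose 1) + (18 choose 2) + (18 choose 3) + (18 choose 4) + 1
     = 1 + 18 + 153 + 816 + 3060 + 1
     = 4049.

4049


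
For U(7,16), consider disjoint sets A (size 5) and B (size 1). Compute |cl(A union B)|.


|A union B| = 5 + 1 = 6 (disjoint).
In U(7,16), cl(S) = S if |S| < 7, else cl(S) = E.
Since 6 < 7, cl(A union B) = A union B.
|cl(A union B)| = 6.

6


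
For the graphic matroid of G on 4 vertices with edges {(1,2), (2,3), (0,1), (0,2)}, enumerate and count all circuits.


A circuit in a graphic matroid = edge set of a simple cycle.
G has 4 vertices and 4 edges.
Enumerating all minimal edge subsets forming cycles...
Total circuits found: 1.

1


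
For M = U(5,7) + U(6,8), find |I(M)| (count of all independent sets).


For a direct sum, |I(M1+M2)| = |I(M1)| * |I(M2)|.
|I(U(5,7))| = sum C(7,k) for k=0..5 = 120.
|I(U(6,8))| = sum C(8,k) for k=0..6 = 247.
Total = 120 * 247 = 29640.

29640


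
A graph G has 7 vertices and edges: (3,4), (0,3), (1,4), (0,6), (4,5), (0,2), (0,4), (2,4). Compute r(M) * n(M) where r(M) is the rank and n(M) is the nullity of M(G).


r(M) = |V| - c = 7 - 1 = 6.
nullity = |E| - r(M) = 8 - 6 = 2.
Product = 6 * 2 = 12.

12


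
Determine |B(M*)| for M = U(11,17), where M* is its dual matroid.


The dual of U(r,n) is U(n-r, n) = U(6,17).
Bases of U(6,17) are all (6)-element subsets.
|B(M*)| = C(17,6) = 12376.

12376


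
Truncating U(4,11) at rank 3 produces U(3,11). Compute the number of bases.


Truncating U(4,11) to rank 3 gives U(3,11).
Bases of U(3,11) are all 3-element subsets of 11 elements.
Number of bases = (11 choose 3) = 165.

165


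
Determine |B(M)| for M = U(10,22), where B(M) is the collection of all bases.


Bases of U(10,22) are all 10-element subsets of the 22-element ground set.
Number of bases = C(22,10).
C(22,10) = 22! / (10! * 12!) = 646646.

646646


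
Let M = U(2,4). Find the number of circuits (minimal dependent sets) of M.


In U(2,4), circuits are the (3)-element subsets.
Any set of 3 elements is dependent, and removing any one element gives
an independent set of size 2, so it is a minimal dependent set.
Number of circuits = (4 choose 3) = 4.

4


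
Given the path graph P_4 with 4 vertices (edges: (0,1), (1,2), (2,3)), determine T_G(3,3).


A path on 4 vertices is a tree with 3 edges.
T(x,y) = x^(3) for any tree.
T(3,3) = 3^3 = 27.

27


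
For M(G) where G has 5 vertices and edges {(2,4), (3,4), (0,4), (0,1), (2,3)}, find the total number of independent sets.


An independent set in a graphic matroid is an acyclic edge subset.
G has 5 vertices and 5 edges.
Enumerate all 2^5 = 32 subsets, checking for acyclicity.
Total independent sets = 28.

28


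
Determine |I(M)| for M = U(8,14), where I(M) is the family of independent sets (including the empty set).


Independent sets of U(8,14) are all subsets of size <= 8.
Count = (14 choose 0) + (14 choose 1) + (14 choose 2) + (14 choose 3) + (14 choose 4) + (14 choose 5) + (14 choose 6) + (14 choose 7) + (14 choose 8)
     = 1 + 14 + 91 + 364 + 1001 + 2002 + 3003 + 3432 + 3003
     = 12911.

12911


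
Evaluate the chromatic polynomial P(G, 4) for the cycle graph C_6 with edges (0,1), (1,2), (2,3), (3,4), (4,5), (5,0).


P(C_6, k) = (k-1)^6 + (-1)^6*(k-1).
P(4) = (3)^6 + 3
= 729 + 3 = 732.

732


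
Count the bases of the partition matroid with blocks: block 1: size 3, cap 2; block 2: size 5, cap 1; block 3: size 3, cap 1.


A basis picks exactly ci elements from block i.
Number of bases = product of C(|Si|, ci).
= C(3,2) * C(5,1) * C(3,1)
= 3 * 5 * 3
= 45.

45


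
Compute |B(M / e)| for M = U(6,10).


Contracting e from U(6,10) gives U(5,9).
Bases of U(5,9) = C(9,5) = 9! / (5! * 4!) = 126.

126


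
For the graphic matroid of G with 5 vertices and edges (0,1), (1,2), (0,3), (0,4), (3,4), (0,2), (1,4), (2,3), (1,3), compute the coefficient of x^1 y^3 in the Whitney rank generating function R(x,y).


R(x,y) = sum over A in 2^E of x^(r(E)-r(A)) * y^(|A|-r(A)).
G has 5 vertices, 9 edges. r(E) = 4.
Enumerate all 2^9 = 512 subsets.
Count subsets with r(E)-r(A)=1 and |A|-r(A)=3: 2.

2


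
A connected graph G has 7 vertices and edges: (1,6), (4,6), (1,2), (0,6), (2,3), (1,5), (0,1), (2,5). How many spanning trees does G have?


By Kirchhoff's matrix tree theorem, the number of spanning trees equals
the determinant of any cofactor of the Laplacian matrix L.
G has 7 vertices and 8 edges.
Computing the (6 x 6) cofactor determinant gives 9.

9


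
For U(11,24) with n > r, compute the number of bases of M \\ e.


Deleting e from U(11,24) gives U(11,23) since n > r.
Bases of U(11,23) = (23 choose 11) = 1352078.

1352078


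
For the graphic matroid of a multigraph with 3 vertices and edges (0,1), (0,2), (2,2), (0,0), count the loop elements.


In a graphic matroid, a loop is a self-loop edge (u,u) with rank 0.
Examining all 4 edges for self-loops...
Self-loops found: (2,2), (0,0)
Number of loops = 2.

2


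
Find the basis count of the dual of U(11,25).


The dual of U(r,n) is U(n-r, n) = U(14,25).
Bases of U(14,25) are all (14)-element subsets.
|B(M*)| = C(25,14) = 4457400.

4457400


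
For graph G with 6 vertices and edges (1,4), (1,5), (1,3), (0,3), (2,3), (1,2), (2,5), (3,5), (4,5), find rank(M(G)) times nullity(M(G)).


r(M) = |V| - c = 6 - 1 = 5.
nullity = |E| - r(M) = 9 - 5 = 4.
Product = 5 * 4 = 20.

20


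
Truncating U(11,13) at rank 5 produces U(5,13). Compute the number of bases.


Truncating U(11,13) to rank 5 gives U(5,13).
Bases of U(5,13) are all 5-element subsets of 13 elements.
Number of bases = C(13,5) = 13! / (5! * 8!) = 1287.

1287


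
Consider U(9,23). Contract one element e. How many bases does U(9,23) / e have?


Contracting e from U(9,23) gives U(8,22).
Bases of U(8,22) = (22 choose 8) = 319770.

319770


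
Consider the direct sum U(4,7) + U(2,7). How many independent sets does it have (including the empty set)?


For a direct sum, |I(M1+M2)| = |I(M1)| * |I(M2)|.
|I(U(4,7))| = sum C(7,k) for k=0..4 = 99.
|I(U(2,7))| = sum C(7,k) for k=0..2 = 29.
Total = 99 * 29 = 2871.

2871


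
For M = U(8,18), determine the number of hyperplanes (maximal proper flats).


Hyperplanes of U(8,18) are flats of rank 7.
In a uniform matroid, these are exactly the (7)-element subsets.
Count = C(18,7) = 18! / (7! * 11!) = 31824.

31824


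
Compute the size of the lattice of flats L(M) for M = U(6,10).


Flats of U(6,10): every subset of size < 6 is a flat, plus E itself.
Count = (10 choose 0) + (10 choose 1) + (10 choose 2) + (10 choose 3) + (10 choose 4) + (10 choose 5) + 1
     = 1 + 10 + 45 + 120 + 210 + 252 + 1
     = 639.

639


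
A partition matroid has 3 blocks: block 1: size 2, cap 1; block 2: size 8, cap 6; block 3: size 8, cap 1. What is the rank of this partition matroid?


Rank of a partition matroid = sum of min(|Si|, ci) for each block.
= min(2,1) + min(8,6) + min(8,1)
= 1 + 6 + 1
= 8.

8


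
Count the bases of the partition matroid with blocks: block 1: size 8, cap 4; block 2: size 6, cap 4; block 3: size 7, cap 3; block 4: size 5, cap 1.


A basis picks exactly ci elements from block i.
Number of bases = product of C(|Si|, ci).
= C(8,4) * C(6,4) * C(7,3) * C(5,1)
= 70 * 15 * 35 * 5
= 183750.

183750


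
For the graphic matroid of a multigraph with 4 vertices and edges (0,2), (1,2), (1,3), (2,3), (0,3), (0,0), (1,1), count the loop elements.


In a graphic matroid, a loop is a self-loop edge (u,u) with rank 0.
Examining all 7 edges for self-loops...
Self-loops found: (0,0), (1,1)
Number of loops = 2.

2


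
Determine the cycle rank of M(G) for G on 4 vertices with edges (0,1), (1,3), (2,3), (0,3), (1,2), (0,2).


Cycle rank (nullity) = |E| - r(M) = |E| - (|V| - c).
|E| = 6, |V| = 4, c = 1.
Nullity = 6 - (4 - 1) = 6 - 3 = 3.

3


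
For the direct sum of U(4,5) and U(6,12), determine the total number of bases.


Bases of a direct sum M1 + M2: |B| = |B(M1)| * |B(M2)|.
|B(U(4,5))| = C(5,4) = 5.
|B(U(6,12))| = C(12,6) = 924.
Total bases = 5 * 924 = 4620.

4620


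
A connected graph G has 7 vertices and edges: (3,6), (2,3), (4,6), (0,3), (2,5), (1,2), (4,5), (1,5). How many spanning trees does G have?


By Kirchhoff's matrix tree theorem, the number of spanning trees equals
the determinant of any cofactor of the Laplacian matrix L.
G has 7 vertices and 8 edges.
Computing the (6 x 6) cofactor determinant gives 14.

14


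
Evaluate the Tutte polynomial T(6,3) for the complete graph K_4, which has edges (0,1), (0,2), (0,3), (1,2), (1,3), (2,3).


T(K_4; x,y) = x^3 + 3x^2 + 4xy + 2x + y^3 + 3y^2 + 2y.
Substituting x=6, y=3:
= 216 + 108 + 72 + 12 + 27 + 27 + 6
= 468.

468


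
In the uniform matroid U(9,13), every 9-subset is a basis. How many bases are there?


Bases of U(9,13) are all 9-element subsets of the 13-element ground set.
Number of bases = C(13,9).
(13 choose 9) = 715.

715


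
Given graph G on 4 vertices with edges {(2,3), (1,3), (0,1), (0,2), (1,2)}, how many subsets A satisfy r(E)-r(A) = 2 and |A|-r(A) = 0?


R(x,y) = sum over A in 2^E of x^(r(E)-r(A)) * y^(|A|-r(A)).
G has 4 vertices, 5 edges. r(E) = 3.
Enumerate all 2^5 = 32 subsets.
Count subsets with r(E)-r(A)=2 and |A|-r(A)=0: 5.

5


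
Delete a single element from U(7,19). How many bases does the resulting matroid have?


Deleting e from U(7,19) gives U(7,18) since n > r.
Bases of U(7,18) = C(18,7) = 18! / (7! * 11!) = 31824.

31824


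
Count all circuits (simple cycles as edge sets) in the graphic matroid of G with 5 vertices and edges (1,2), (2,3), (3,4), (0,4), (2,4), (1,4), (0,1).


A circuit in a graphic matroid = edge set of a simple cycle.
G has 5 vertices and 7 edges.
Enumerating all minimal edge subsets forming cycles...
Total circuits found: 6.

6


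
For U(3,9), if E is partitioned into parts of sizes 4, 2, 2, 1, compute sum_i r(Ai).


r(Ai) = min(|Ai|, 3) for each part.
Sum = min(4,3) + min(2,3) + min(2,3) + min(1,3)
    = 3 + 2 + 2 + 1
    = 8.

8


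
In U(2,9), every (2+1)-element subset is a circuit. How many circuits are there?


In U(2,9), circuits are the (3)-element subsets.
Any set of 3 elements is dependent, and removing any one element gives
an independent set of size 2, so it is a minimal dependent set.
Number of circuits = (9 choose 3) = 84.

84


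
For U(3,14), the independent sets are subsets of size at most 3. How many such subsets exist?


Independent sets of U(3,14) are all subsets of size <= 3.
Count = (14 choose 0) + (14 choose 1) + (14 choose 2) + (14 choose 3)
     = 1 + 14 + 91 + 364
     = 470.

470


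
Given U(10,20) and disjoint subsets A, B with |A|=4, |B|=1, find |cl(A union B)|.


|A union B| = 4 + 1 = 5 (disjoint).
In U(10,20), cl(S) = S if |S| < 10, else cl(S) = E.
Since 5 < 10, cl(A union B) = A union B.
|cl(A union B)| = 5.

5


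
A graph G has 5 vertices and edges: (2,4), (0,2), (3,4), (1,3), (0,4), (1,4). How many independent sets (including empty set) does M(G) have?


An independent set in a graphic matroid is an acyclic edge subset.
G has 5 vertices and 6 edges.
Enumerate all 2^6 = 64 subsets, checking for acyclicity.
Total independent sets = 49.

49


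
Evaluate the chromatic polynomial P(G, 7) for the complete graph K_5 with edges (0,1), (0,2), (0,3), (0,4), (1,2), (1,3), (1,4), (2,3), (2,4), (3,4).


P(K_5, k) = k(k-1)(k-2)...(k-4).
P(7) = (7) * (6) * (5) * (4) * (3) = 2520.

2520


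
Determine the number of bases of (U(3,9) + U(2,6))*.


(M1+M2)* = M1* + M2*.
M1* = U(6,9), bases: C(9,6) = 84.
M2* = U(4,6), bases: C(6,4) = 15.
|B(M*)| = 84 * 15 = 1260.

1260


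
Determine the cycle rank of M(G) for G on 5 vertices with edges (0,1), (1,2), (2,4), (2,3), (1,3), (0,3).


Cycle rank (nullity) = |E| - r(M) = |E| - (|V| - c).
|E| = 6, |V| = 5, c = 1.
Nullity = 6 - (5 - 1) = 6 - 4 = 2.

2


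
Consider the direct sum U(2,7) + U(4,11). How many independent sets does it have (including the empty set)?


For a direct sum, |I(M1+M2)| = |I(M1)| * |I(M2)|.
|I(U(2,7))| = sum C(7,k) for k=0..2 = 29.
|I(U(4,11))| = sum C(11,k) for k=0..4 = 562.
Total = 29 * 562 = 16298.

16298


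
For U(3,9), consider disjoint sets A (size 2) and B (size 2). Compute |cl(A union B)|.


|A union B| = 2 + 2 = 4 (disjoint).
In U(3,9), cl(S) = S if |S| < 3, else cl(S) = E.
Since 4 >= 3, cl(A union B) = E.
|cl(A union B)| = 9.

9


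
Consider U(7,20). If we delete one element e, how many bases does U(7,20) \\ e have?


Deleting e from U(7,20) gives U(7,19) since n > r.
Bases of U(7,19) = C(19,7) = 50388.

50388


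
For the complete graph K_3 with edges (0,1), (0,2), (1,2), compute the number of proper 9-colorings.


P(K_3, k) = k(k-1)(k-2)...(k-2).
P(9) = (9) * (8) * (7) = 504.

504


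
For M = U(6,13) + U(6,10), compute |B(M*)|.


(M1+M2)* = M1* + M2*.
M1* = U(7,13), bases: C(13,7) = 1716.
M2* = U(4,10), bases: C(10,4) = 210.
|B(M*)| = 1716 * 210 = 360360.

360360


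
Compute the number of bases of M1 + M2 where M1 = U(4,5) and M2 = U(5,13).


Bases of a direct sum M1 + M2: |B| = |B(M1)| * |B(M2)|.
|B(U(4,5))| = C(5,4) = 5.
|B(U(5,13))| = C(13,5) = 1287.
Total bases = 5 * 1287 = 6435.

6435


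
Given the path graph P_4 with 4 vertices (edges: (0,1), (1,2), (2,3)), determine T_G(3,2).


A path on 4 vertices is a tree with 3 edges.
T(x,y) = x^(3) for any tree.
T(3,2) = 3^3 = 27.

27


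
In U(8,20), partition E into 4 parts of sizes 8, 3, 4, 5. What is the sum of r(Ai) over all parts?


r(Ai) = min(|Ai|, 8) for each part.
Sum = min(8,8) + min(3,8) + min(4,8) + min(5,8)
    = 8 + 3 + 4 + 5
    = 20.

20


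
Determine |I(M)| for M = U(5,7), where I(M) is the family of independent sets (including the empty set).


Independent sets of U(5,7) are all subsets of size <= 5.
Count = C(7,0) + C(7,1) + C(7,2) + C(7,3) + C(7,4) + C(7,5)
     = 1 + 7 + 21 + 35 + 35 + 21
     = 120.

120


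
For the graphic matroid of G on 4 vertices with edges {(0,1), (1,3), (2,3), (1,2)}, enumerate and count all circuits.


A circuit in a graphic matroid = edge set of a simple cycle.
G has 4 vertices and 4 edges.
Enumerating all minimal edge subsets forming cycles...
Total circuits found: 1.

1


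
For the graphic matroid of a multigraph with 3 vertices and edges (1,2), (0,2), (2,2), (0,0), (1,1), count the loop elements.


In a graphic matroid, a loop is a self-loop edge (u,u) with rank 0.
Examining all 5 edges for self-loops...
Self-loops found: (2,2), (0,0), (1,1)
Number of loops = 3.

3


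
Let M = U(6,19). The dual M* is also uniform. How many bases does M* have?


The dual of U(r,n) is U(n-r, n) = U(13,19).
Bases of U(13,19) are all (13)-element subsets.
|B(M*)| = (19 choose 13) = 27132.

27132


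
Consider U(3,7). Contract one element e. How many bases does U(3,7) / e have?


Contracting e from U(3,7) gives U(2,6).
Bases of U(2,6) = C(6,2) = 6! / (2! * 4!) = 15.

15


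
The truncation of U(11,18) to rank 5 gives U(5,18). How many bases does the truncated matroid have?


Truncating U(11,18) to rank 5 gives U(5,18).
Bases of U(5,18) are all 5-element subsets of 18 elements.
Number of bases = C(18,5) = 8568.

8568


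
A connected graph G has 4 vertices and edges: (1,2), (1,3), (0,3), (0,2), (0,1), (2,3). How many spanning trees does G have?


By Kirchhoff's matrix tree theorem, the number of spanning trees equals
the determinant of any cofactor of the Laplacian matrix L.
G has 4 vertices and 6 edges.
Computing the (3 x 3) cofactor determinant gives 16.

16


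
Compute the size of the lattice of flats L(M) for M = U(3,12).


Flats of U(3,12): every subset of size < 3 is a flat, plus E itself.
Count = (12 choose 0) + (12 choose 1) + (12 choose 2) + 1
     = 1 + 12 + 66 + 1
     = 80.

80


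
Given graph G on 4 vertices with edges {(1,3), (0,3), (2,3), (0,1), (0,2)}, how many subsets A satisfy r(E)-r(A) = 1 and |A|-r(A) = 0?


R(x,y) = sum over A in 2^E of x^(r(E)-r(A)) * y^(|A|-r(A)).
G has 4 vertices, 5 edges. r(E) = 3.
Enumerate all 2^5 = 32 subsets.
Count subsets with r(E)-r(A)=1 and |A|-r(A)=0: 10.

10


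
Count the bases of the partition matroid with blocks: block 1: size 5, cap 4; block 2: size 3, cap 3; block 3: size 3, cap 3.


A basis picks exactly ci elements from block i.
Number of bases = product of C(|Si|, ci).
= C(5,4) * C(3,3) * C(3,3)
= 5 * 1 * 1
= 5.

5


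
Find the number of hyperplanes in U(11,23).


Hyperplanes of U(11,23) are flats of rank 10.
In a uniform matroid, these are exactly the (10)-element subsets.
Count = C(23,10) = 1144066.

1144066


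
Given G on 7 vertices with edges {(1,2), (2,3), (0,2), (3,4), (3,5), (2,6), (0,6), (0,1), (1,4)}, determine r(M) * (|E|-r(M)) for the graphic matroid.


r(M) = |V| - c = 7 - 1 = 6.
nullity = |E| - r(M) = 9 - 6 = 3.
Product = 6 * 3 = 18.

18


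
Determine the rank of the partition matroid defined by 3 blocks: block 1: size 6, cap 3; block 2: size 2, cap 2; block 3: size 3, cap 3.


Rank of a partition matroid = sum of min(|Si|, ci) for each block.
= min(6,3) + min(2,2) + min(3,3)
= 3 + 2 + 3
= 8.

8


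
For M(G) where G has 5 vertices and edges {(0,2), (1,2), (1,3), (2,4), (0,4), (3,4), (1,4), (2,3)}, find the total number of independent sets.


An independent set in a graphic matroid is an acyclic edge subset.
G has 5 vertices and 8 edges.
Enumerate all 2^8 = 256 subsets, checking for acyclicity.
Total independent sets = 128.

128


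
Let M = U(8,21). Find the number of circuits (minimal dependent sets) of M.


In U(8,21), circuits are the (9)-element subsets.
Any set of 9 elements is dependent, and removing any one element gives
an independent set of size 8, so it is a minimal dependent set.
Number of circuits = C(21,9) = 21! / (9! * 12!) = 293930.

293930
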